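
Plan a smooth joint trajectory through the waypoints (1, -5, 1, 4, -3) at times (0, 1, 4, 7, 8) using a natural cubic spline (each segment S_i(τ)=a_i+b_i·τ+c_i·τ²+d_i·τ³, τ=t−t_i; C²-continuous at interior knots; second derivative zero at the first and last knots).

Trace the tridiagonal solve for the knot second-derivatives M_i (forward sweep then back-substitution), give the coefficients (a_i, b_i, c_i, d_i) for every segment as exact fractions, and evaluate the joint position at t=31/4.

  seg 0: a=1 b=-183/26 c=0 d=27/26
  seg 1: a=-5 b=-51/13 c=81/26 d=-89/234
  seg 2: a=1 b=9/2 c=-4/13 d=-67/234
  seg 3: a=4 b=-66/13 c=-75/26 d=25/26
S(31/4) = -1705/1664

Δ: Δ0=-6, Δ1=2, Δ2=1, Δ3=-7
row 1: diag=8, rhs=48; c'=3/8, d'=6
row 2: denom=12−3·3/8=87/8; d'=(-6−3·6)/(87/8)=-64/29
row 3: denom=8−3·8/29=208/29; d'=(-48−3·-64/29)/(208/29)=-75/13
back: M3=-75/13
back: M2=-64/29−8/29·-75/13=-8/13
back: M1=6−3/8·-8/13=81/13
M: M0=0, M1=81/13, M2=-8/13, M3=-75/13, M4=0
seg 0: a=1, c=M0/2=0, d=(M1−M0)/(6·1)=27/26, b=Δ0−h0·(2M0+M1)/6=-183/26
seg 1: a=-5, c=M1/2=81/26, d=(M2−M1)/(6·3)=-89/234, b=Δ1−h1·(2M1+M2)/6=-51/13
seg 2: a=1, c=M2/2=-4/13, d=(M3−M2)/(6·3)=-67/234, b=Δ2−h2·(2M2+M3)/6=9/2
seg 3: a=4, c=M3/2=-75/26, d=(M4−M3)/(6·1)=25/26, b=Δ3−h3·(2M3+M4)/6=-66/13
t_q=31/4 → seg 3, τ=3/4; S=4+-66/13·τ+-75/26·τ²+25/26·τ³=-1705/1664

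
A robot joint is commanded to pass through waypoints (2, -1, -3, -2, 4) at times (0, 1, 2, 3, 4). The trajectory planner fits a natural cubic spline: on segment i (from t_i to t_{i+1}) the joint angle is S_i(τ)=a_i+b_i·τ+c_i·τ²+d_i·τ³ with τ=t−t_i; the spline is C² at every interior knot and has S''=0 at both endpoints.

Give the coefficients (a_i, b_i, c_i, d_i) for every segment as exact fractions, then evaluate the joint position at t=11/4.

Δ: Δ0=-3, Δ1=-2, Δ2=1, Δ3=6
row 1: diag=4, rhs=6; c'=1/4, d'=3/2
row 2: denom=4−1·1/4=15/4; d'=(18−1·3/2)/(15/4)=22/5
row 3: denom=4−1·4/15=56/15; d'=(30−1·22/5)/(56/15)=48/7
back: M3=48/7
back: M2=22/5−4/15·48/7=18/7
back: M1=3/2−1/4·18/7=6/7
M: M0=0, M1=6/7, M2=18/7, M3=48/7, M4=0
seg 0: a=2, c=M0/2=0, d=(M1−M0)/(6·1)=1/7, b=Δ0−h0·(2M0+M1)/6=-22/7
seg 1: a=-1, c=M1/2=3/7, d=(M2−M1)/(6·1)=2/7, b=Δ1−h1·(2M1+M2)/6=-19/7
seg 2: a=-3, c=M2/2=9/7, d=(M3−M2)/(6·1)=5/7, b=Δ2−h2·(2M2+M3)/6=-1
seg 3: a=-2, c=M3/2=24/7, d=(M4−M3)/(6·1)=-8/7, b=Δ3−h3·(2M3+M4)/6=26/7
t_q=11/4 → seg 2, τ=3/4; S=-3+-1·τ+9/7·τ²+5/7·τ³=-1221/448

  seg 0: a=2 b=-22/7 c=0 d=1/7
  seg 1: a=-1 b=-19/7 c=3/7 d=2/7
  seg 2: a=-3 b=-1 c=9/7 d=5/7
  seg 3: a=-2 b=26/7 c=24/7 d=-8/7
S(11/4) = -1221/448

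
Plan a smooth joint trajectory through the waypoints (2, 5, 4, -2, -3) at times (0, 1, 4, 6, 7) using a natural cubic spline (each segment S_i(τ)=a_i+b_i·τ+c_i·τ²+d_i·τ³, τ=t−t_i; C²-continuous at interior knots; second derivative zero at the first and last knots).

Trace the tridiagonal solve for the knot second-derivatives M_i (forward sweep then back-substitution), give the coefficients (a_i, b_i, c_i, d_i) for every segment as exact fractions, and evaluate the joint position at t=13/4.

Δ: Δ0=3, Δ1=-1/3, Δ2=-3, Δ3=-1
row 1: diag=8, rhs=-20; c'=3/8, d'=-5/2
row 2: denom=10−3·3/8=71/8; d'=(-16−3·-5/2)/(71/8)=-68/71
row 3: denom=6−2·16/71=394/71; d'=(12−2·-68/71)/(394/71)=494/197
back: M3=494/197
back: M2=-68/71−16/71·494/197=-300/197
back: M1=-5/2−3/8·-300/197=-380/197
M: M0=0, M1=-380/197, M2=-300/197, M3=494/197, M4=0
seg 0: a=2, c=M0/2=0, d=(M1−M0)/(6·1)=-190/591, b=Δ0−h0·(2M0+M1)/6=1963/591
seg 1: a=5, c=M1/2=-190/197, d=(M2−M1)/(6·3)=40/1773, b=Δ1−h1·(2M1+M2)/6=1393/591
seg 2: a=4, c=M2/2=-150/197, d=(M3−M2)/(6·2)=397/1182, b=Δ2−h2·(2M2+M3)/6=-1667/591
seg 3: a=-2, c=M3/2=247/197, d=(M4−M3)/(6·1)=-247/591, b=Δ3−h3·(2M3+M4)/6=-1085/591
t_q=13/4 → seg 1, τ=9/4; S=5+1393/591·τ+-190/197·τ²+40/1773·τ³=2237/394

  seg 0: a=2 b=1963/591 c=0 d=-190/591
  seg 1: a=5 b=1393/591 c=-190/197 d=40/1773
  seg 2: a=4 b=-1667/591 c=-150/197 d=397/1182
  seg 3: a=-2 b=-1085/591 c=247/197 d=-247/591
S(13/4) = 2237/394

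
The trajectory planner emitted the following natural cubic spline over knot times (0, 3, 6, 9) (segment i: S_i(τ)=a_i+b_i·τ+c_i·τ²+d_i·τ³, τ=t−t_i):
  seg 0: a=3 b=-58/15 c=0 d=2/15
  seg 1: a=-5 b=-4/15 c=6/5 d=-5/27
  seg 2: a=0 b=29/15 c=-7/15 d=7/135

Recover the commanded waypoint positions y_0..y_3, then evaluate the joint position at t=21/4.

y_0=3 y_1=-5 y_2=0 y_3=3
S(21/4) = -523/320

y_0 = S_0(0) = a_0 = 3
y_1 = S_1(0) = a_1 = -5
y_2 = S_2(0) = a_2 = 0
y_3 = S_2(3) = 3
t_q=21/4 is in segment 1 (τ=9/4); S_1(τ)=-523/320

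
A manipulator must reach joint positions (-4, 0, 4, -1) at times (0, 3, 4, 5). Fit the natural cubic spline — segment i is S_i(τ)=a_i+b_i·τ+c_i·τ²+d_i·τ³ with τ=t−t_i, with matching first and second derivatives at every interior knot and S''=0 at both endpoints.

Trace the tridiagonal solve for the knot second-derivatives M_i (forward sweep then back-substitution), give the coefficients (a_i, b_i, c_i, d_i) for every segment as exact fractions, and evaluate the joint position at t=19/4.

  seg 0: a=-4 b=-53/93 c=0 d=59/279
  seg 1: a=0 b=478/93 c=59/31 d=-283/93
  seg 2: a=4 b=-17/93 c=-224/31 d=224/93
S(19/4) = 101/124

Δ: Δ0=4/3, Δ1=4, Δ2=-5
row 1: diag=8, rhs=16; c'=1/8, d'=2
row 2: denom=4−1·1/8=31/8; d'=(-54−1·2)/(31/8)=-448/31
back: M2=-448/31
back: M1=2−1/8·-448/31=118/31
M: M0=0, M1=118/31, M2=-448/31, M3=0
seg 0: a=-4, c=M0/2=0, d=(M1−M0)/(6·3)=59/279, b=Δ0−h0·(2M0+M1)/6=-53/93
seg 1: a=0, c=M1/2=59/31, d=(M2−M1)/(6·1)=-283/93, b=Δ1−h1·(2M1+M2)/6=478/93
seg 2: a=4, c=M2/2=-224/31, d=(M3−M2)/(6·1)=224/93, b=Δ2−h2·(2M2+M3)/6=-17/93
t_q=19/4 → seg 2, τ=3/4; S=4+-17/93·τ+-224/31·τ²+224/93·τ³=101/124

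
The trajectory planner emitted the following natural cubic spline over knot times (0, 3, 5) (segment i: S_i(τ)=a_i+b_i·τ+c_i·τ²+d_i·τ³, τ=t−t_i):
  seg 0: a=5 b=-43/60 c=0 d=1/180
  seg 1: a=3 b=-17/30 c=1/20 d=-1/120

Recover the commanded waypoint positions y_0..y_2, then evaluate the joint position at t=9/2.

y_0=5 y_1=3 y_2=2
S(9/2) = 143/64

y_0 = S_0(0) = a_0 = 5
y_1 = S_1(0) = a_1 = 3
y_2 = S_1(2) = 2
t_q=9/2 is in segment 1 (τ=3/2); S_1(τ)=143/64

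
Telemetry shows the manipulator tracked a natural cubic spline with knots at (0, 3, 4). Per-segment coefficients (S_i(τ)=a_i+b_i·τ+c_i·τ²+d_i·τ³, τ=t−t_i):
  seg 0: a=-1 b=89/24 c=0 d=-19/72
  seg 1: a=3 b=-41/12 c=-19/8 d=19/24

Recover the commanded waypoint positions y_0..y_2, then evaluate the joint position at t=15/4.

y_0=-1 y_1=3 y_2=-2
S(15/4) = -289/512

y_0 = S_0(0) = a_0 = -1
y_1 = S_1(0) = a_1 = 3
y_2 = S_1(1) = -2
t_q=15/4 is in segment 1 (τ=3/4); S_1(τ)=-289/512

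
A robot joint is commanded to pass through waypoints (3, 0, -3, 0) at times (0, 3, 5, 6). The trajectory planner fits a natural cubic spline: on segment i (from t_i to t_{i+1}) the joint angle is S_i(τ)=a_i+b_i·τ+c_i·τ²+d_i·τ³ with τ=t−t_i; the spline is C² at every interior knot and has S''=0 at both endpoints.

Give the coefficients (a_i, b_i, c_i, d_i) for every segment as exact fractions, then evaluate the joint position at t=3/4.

  seg 0: a=3 b=-5/14 c=0 d=-1/14
  seg 1: a=0 b=-16/7 c=-9/14 d=29/56
  seg 2: a=-3 b=19/14 c=69/28 d=-23/28
S(3/4) = 2421/896

Δ: Δ0=-1, Δ1=-3/2, Δ2=3
row 1: diag=10, rhs=-3; c'=1/5, d'=-3/10
row 2: denom=6−2·1/5=28/5; d'=(27−2·-3/10)/(28/5)=69/14
back: M2=69/14
back: M1=-3/10−1/5·69/14=-9/7
M: M0=0, M1=-9/7, M2=69/14, M3=0
seg 0: a=3, c=M0/2=0, d=(M1−M0)/(6·3)=-1/14, b=Δ0−h0·(2M0+M1)/6=-5/14
seg 1: a=0, c=M1/2=-9/14, d=(M2−M1)/(6·2)=29/56, b=Δ1−h1·(2M1+M2)/6=-16/7
seg 2: a=-3, c=M2/2=69/28, d=(M3−M2)/(6·1)=-23/28, b=Δ2−h2·(2M2+M3)/6=19/14
t_q=3/4 → seg 0, τ=3/4; S=3+-5/14·τ+0·τ²+-1/14·τ³=2421/896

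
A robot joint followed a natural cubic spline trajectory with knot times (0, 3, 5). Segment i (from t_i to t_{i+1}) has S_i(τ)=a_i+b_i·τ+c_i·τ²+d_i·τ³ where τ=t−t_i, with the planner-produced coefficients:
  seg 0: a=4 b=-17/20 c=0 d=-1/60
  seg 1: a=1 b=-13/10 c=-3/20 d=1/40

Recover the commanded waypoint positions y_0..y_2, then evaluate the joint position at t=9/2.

y_0=4 y_1=1 y_2=-2
S(9/2) = -77/64

y_0 = S_0(0) = a_0 = 4
y_1 = S_1(0) = a_1 = 1
y_2 = S_1(2) = -2
t_q=9/2 is in segment 1 (τ=3/2); S_1(τ)=-77/64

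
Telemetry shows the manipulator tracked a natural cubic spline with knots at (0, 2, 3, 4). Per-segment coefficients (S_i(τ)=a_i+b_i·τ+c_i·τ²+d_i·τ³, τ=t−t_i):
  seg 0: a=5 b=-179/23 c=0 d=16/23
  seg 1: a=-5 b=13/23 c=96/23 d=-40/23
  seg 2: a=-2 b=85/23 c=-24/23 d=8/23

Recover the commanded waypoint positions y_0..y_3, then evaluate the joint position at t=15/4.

y_0 = S_0(0) = a_0 = 5
y_1 = S_1(0) = a_1 = -5
y_2 = S_2(0) = a_2 = -2
y_3 = S_2(1) = 1
t_q=15/4 is in segment 2 (τ=3/4); S_2(τ)=61/184

y_0=5 y_1=-5 y_2=-2 y_3=1
S(15/4) = 61/184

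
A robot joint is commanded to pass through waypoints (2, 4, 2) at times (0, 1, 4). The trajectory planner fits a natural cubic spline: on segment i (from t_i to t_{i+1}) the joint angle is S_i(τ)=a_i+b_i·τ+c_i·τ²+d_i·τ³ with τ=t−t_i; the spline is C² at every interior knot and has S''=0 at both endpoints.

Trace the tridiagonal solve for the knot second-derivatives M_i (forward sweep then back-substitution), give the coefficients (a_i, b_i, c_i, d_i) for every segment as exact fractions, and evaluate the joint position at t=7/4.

  seg 0: a=2 b=7/3 c=0 d=-1/3
  seg 1: a=4 b=4/3 c=-1 d=1/9
S(7/4) = 287/64

Δ: Δ0=2, Δ1=-2/3
row 1: diag=8, rhs=-16; c'=3/8, d'=-2
back: M1=-2
M: M0=0, M1=-2, M2=0
seg 0: a=2, c=M0/2=0, d=(M1−M0)/(6·1)=-1/3, b=Δ0−h0·(2M0+M1)/6=7/3
seg 1: a=4, c=M1/2=-1, d=(M2−M1)/(6·3)=1/9, b=Δ1−h1·(2M1+M2)/6=4/3
t_q=7/4 → seg 1, τ=3/4; S=4+4/3·τ+-1·τ²+1/9·τ³=287/64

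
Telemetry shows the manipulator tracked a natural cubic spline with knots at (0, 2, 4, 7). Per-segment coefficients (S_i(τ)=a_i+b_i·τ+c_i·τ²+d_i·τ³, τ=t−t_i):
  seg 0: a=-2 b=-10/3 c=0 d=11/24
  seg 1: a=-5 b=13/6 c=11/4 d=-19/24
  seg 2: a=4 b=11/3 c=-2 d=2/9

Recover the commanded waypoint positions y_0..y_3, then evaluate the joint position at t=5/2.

y_0=-2 y_1=-5 y_2=4 y_3=3
S(5/2) = -213/64

y_0 = S_0(0) = a_0 = -2
y_1 = S_1(0) = a_1 = -5
y_2 = S_2(0) = a_2 = 4
y_3 = S_2(3) = 3
t_q=5/2 is in segment 1 (τ=1/2); S_1(τ)=-213/64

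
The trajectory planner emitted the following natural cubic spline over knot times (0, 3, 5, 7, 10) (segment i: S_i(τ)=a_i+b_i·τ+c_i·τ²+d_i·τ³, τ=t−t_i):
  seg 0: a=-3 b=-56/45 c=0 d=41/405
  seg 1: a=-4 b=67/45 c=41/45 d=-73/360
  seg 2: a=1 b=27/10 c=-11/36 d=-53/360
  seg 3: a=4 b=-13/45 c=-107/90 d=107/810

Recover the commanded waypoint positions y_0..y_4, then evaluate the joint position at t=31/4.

y_0=-3 y_1=-4 y_2=1 y_3=4 y_4=-4
S(31/4) = 2029/640

y_0 = S_0(0) = a_0 = -3
y_1 = S_1(0) = a_1 = -4
y_2 = S_2(0) = a_2 = 1
y_3 = S_3(0) = a_3 = 4
y_4 = S_3(3) = -4
t_q=31/4 is in segment 3 (τ=3/4); S_3(τ)=2029/640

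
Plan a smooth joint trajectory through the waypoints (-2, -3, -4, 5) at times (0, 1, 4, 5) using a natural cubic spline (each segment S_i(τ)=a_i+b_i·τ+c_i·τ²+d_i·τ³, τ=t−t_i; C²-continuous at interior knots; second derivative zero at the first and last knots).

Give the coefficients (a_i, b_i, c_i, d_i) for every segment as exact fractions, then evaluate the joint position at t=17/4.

  seg 0: a=-2 b=-97/165 c=0 d=-68/165
  seg 1: a=-3 b=-301/165 c=-68/55 d=26/45
  seg 2: a=-4 b=1049/165 c=218/55 d=-218/165
S(17/4) = -3843/1760

Δ: Δ0=-1, Δ1=-1/3, Δ2=9
row 1: diag=8, rhs=4; c'=3/8, d'=1/2
row 2: denom=8−3·3/8=55/8; d'=(56−3·1/2)/(55/8)=436/55
back: M2=436/55
back: M1=1/2−3/8·436/55=-136/55
M: M0=0, M1=-136/55, M2=436/55, M3=0
seg 0: a=-2, c=M0/2=0, d=(M1−M0)/(6·1)=-68/165, b=Δ0−h0·(2M0+M1)/6=-97/165
seg 1: a=-3, c=M1/2=-68/55, d=(M2−M1)/(6·3)=26/45, b=Δ1−h1·(2M1+M2)/6=-301/165
seg 2: a=-4, c=M2/2=218/55, d=(M3−M2)/(6·1)=-218/165, b=Δ2−h2·(2M2+M3)/6=1049/165
t_q=17/4 → seg 2, τ=1/4; S=-4+1049/165·τ+218/55·τ²+-218/165·τ³=-3843/1760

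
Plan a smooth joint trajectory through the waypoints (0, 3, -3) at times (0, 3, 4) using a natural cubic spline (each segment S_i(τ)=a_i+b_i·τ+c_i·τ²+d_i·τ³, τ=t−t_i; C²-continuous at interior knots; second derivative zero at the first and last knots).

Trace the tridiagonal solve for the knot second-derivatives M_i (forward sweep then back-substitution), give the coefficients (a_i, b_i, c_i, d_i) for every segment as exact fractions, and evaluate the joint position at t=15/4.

  seg 0: a=0 b=29/8 c=0 d=-7/24
  seg 1: a=3 b=-17/4 c=-21/8 d=7/8
S(15/4) = -663/512

Δ: Δ0=1, Δ1=-6
row 1: diag=8, rhs=-42; c'=1/8, d'=-21/4
back: M1=-21/4
M: M0=0, M1=-21/4, M2=0
seg 0: a=0, c=M0/2=0, d=(M1−M0)/(6·3)=-7/24, b=Δ0−h0·(2M0+M1)/6=29/8
seg 1: a=3, c=M1/2=-21/8, d=(M2−M1)/(6·1)=7/8, b=Δ1−h1·(2M1+M2)/6=-17/4
t_q=15/4 → seg 1, τ=3/4; S=3+-17/4·τ+-21/8·τ²+7/8·τ³=-663/512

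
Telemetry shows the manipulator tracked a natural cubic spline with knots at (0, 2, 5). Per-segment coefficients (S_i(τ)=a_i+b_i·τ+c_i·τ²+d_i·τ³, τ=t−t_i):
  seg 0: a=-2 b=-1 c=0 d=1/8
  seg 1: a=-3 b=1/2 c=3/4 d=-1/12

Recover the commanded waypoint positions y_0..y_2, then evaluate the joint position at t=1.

y_0=-2 y_1=-3 y_2=3
S(1) = -23/8

y_0 = S_0(0) = a_0 = -2
y_1 = S_1(0) = a_1 = -3
y_2 = S_1(3) = 3
t_q=1 is in segment 0 (τ=1); S_0(τ)=-23/8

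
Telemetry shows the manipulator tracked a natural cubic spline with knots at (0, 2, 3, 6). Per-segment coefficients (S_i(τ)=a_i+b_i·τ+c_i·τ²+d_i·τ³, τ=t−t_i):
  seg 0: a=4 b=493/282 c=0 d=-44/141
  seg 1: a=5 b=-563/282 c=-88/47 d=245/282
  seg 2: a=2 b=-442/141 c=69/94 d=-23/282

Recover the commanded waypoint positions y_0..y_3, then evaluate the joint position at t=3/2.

y_0 = S_0(0) = a_0 = 4
y_1 = S_1(0) = a_1 = 5
y_2 = S_2(0) = a_2 = 2
y_3 = S_2(3) = -3
t_q=3/2 is in segment 0 (τ=3/2); S_0(τ)=1047/188

y_0=4 y_1=5 y_2=2 y_3=-3
S(3/2) = 1047/188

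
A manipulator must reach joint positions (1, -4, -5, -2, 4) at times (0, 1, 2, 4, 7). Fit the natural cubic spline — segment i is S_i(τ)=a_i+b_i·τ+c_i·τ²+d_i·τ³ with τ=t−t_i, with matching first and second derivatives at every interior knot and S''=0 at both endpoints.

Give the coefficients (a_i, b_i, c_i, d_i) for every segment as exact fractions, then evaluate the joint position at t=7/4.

Δ: Δ0=-5, Δ1=-1, Δ2=3/2, Δ3=2
row 1: diag=4, rhs=24; c'=1/4, d'=6
row 2: denom=6−1·1/4=23/4; d'=(15−1·6)/(23/4)=36/23
row 3: denom=10−2·8/23=214/23; d'=(3−2·36/23)/(214/23)=-3/214
back: M3=-3/214
back: M2=36/23−8/23·-3/214=168/107
back: M1=6−1/4·168/107=600/107
M: M0=0, M1=600/107, M2=168/107, M3=-3/214, M4=0
seg 0: a=1, c=M0/2=0, d=(M1−M0)/(6·1)=100/107, b=Δ0−h0·(2M0+M1)/6=-635/107
seg 1: a=-4, c=M1/2=300/107, d=(M2−M1)/(6·1)=-72/107, b=Δ1−h1·(2M1+M2)/6=-335/107
seg 2: a=-5, c=M2/2=84/107, d=(M3−M2)/(6·2)=-113/856, b=Δ2−h2·(2M2+M3)/6=49/107
seg 3: a=-2, c=M3/2=-3/428, d=(M4−M3)/(6·3)=1/1284, b=Δ3−h3·(2M3+M4)/6=431/214
t_q=7/4 → seg 1, τ=3/4; S=-4+-335/107·τ+300/107·τ²+-72/107·τ³=-4327/856

  seg 0: a=1 b=-635/107 c=0 d=100/107
  seg 1: a=-4 b=-335/107 c=300/107 d=-72/107
  seg 2: a=-5 b=49/107 c=84/107 d=-113/856
  seg 3: a=-2 b=431/214 c=-3/428 d=1/1284
S(7/4) = -4327/856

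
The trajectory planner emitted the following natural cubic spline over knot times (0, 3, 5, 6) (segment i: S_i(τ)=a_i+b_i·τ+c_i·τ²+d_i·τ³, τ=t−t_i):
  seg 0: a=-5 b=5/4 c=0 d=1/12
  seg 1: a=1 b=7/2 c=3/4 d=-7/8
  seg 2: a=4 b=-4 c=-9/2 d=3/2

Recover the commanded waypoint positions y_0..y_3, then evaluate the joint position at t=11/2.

y_0 = S_0(0) = a_0 = -5
y_1 = S_1(0) = a_1 = 1
y_2 = S_2(0) = a_2 = 4
y_3 = S_2(1) = -3
t_q=11/2 is in segment 2 (τ=1/2); S_2(τ)=17/16

y_0=-5 y_1=1 y_2=4 y_3=-3
S(11/2) = 17/16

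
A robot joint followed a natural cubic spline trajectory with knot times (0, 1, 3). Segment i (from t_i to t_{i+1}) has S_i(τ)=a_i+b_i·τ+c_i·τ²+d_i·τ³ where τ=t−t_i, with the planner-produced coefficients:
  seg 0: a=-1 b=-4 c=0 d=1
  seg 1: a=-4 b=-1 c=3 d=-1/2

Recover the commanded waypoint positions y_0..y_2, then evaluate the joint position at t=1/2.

y_0=-1 y_1=-4 y_2=2
S(1/2) = -23/8

y_0 = S_0(0) = a_0 = -1
y_1 = S_1(0) = a_1 = -4
y_2 = S_1(2) = 2
t_q=1/2 is in segment 0 (τ=1/2); S_0(τ)=-23/8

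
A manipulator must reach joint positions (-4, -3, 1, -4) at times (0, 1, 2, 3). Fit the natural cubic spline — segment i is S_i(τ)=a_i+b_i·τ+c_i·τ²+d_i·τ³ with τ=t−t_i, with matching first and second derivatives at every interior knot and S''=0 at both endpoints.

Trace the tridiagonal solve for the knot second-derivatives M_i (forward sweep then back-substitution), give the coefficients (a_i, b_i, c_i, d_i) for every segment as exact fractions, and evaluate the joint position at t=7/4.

Δ: Δ0=1, Δ1=4, Δ2=-5
row 1: diag=4, rhs=18; c'=1/4, d'=9/2
row 2: denom=4−1·1/4=15/4; d'=(-54−1·9/2)/(15/4)=-78/5
back: M2=-78/5
back: M1=9/2−1/4·-78/5=42/5
M: M0=0, M1=42/5, M2=-78/5, M3=0
seg 0: a=-4, c=M0/2=0, d=(M1−M0)/(6·1)=7/5, b=Δ0−h0·(2M0+M1)/6=-2/5
seg 1: a=-3, c=M1/2=21/5, d=(M2−M1)/(6·1)=-4, b=Δ1−h1·(2M1+M2)/6=19/5
seg 2: a=1, c=M2/2=-39/5, d=(M3−M2)/(6·1)=13/5, b=Δ2−h2·(2M2+M3)/6=1/5
t_q=7/4 → seg 1, τ=3/4; S=-3+19/5·τ+21/5·τ²+-4·τ³=21/40

  seg 0: a=-4 b=-2/5 c=0 d=7/5
  seg 1: a=-3 b=19/5 c=21/5 d=-4
  seg 2: a=1 b=1/5 c=-39/5 d=13/5
S(7/4) = 21/40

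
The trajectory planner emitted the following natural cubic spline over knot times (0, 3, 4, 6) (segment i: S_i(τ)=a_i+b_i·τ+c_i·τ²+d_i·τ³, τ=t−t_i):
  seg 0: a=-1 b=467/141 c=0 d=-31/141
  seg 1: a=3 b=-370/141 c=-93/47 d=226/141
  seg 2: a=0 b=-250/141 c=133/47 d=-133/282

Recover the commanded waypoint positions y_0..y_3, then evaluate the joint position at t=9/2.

y_0=-1 y_1=3 y_2=0 y_3=4
S(9/2) = -179/752

y_0 = S_0(0) = a_0 = -1
y_1 = S_1(0) = a_1 = 3
y_2 = S_2(0) = a_2 = 0
y_3 = S_2(2) = 4
t_q=9/2 is in segment 2 (τ=1/2); S_2(τ)=-179/752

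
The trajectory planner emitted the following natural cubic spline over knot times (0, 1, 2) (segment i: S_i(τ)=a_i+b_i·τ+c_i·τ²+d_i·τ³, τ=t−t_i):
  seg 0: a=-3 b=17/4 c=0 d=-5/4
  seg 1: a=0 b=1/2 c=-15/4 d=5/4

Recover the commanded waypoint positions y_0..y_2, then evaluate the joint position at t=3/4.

y_0=-3 y_1=0 y_2=-2
S(3/4) = -87/256

y_0 = S_0(0) = a_0 = -3
y_1 = S_1(0) = a_1 = 0
y_2 = S_1(1) = -2
t_q=3/4 is in segment 0 (τ=3/4); S_0(τ)=-87/256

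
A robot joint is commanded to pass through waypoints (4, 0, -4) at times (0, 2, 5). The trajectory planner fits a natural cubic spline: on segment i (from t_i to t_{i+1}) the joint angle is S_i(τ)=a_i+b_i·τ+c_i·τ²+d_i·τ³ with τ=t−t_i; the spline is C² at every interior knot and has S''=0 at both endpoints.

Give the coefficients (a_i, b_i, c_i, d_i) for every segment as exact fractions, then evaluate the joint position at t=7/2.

Δ: Δ0=-2, Δ1=-4/3
row 1: diag=10, rhs=4; c'=3/10, d'=2/5
back: M1=2/5
M: M0=0, M1=2/5, M2=0
seg 0: a=4, c=M0/2=0, d=(M1−M0)/(6·2)=1/30, b=Δ0−h0·(2M0+M1)/6=-32/15
seg 1: a=0, c=M1/2=1/5, d=(M2−M1)/(6·3)=-1/45, b=Δ1−h1·(2M1+M2)/6=-26/15
t_q=7/2 → seg 1, τ=3/2; S=0+-26/15·τ+1/5·τ²+-1/45·τ³=-89/40

  seg 0: a=4 b=-32/15 c=0 d=1/30
  seg 1: a=0 b=-26/15 c=1/5 d=-1/45
S(7/2) = -89/40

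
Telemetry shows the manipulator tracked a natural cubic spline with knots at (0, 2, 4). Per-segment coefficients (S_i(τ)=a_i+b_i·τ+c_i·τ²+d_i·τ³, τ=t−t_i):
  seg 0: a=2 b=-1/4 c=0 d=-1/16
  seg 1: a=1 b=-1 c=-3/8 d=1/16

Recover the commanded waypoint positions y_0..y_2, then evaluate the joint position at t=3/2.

y_0=2 y_1=1 y_2=-2
S(3/2) = 181/128

y_0 = S_0(0) = a_0 = 2
y_1 = S_1(0) = a_1 = 1
y_2 = S_1(2) = -2
t_q=3/2 is in segment 0 (τ=3/2); S_0(τ)=181/128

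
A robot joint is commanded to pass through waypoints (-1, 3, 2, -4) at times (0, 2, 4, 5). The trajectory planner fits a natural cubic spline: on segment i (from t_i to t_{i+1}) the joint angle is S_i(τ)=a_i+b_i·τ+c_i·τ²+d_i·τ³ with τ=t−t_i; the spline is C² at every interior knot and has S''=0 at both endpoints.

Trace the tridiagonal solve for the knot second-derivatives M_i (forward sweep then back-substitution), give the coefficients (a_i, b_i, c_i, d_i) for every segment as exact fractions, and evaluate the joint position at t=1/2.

Δ: Δ0=2, Δ1=-1/2, Δ2=-6
row 1: diag=8, rhs=-15; c'=1/4, d'=-15/8
row 2: denom=6−2·1/4=11/2; d'=(-33−2·-15/8)/(11/2)=-117/22
back: M2=-117/22
back: M1=-15/8−1/4·-117/22=-6/11
M: M0=0, M1=-6/11, M2=-117/22, M3=0
seg 0: a=-1, c=M0/2=0, d=(M1−M0)/(6·2)=-1/22, b=Δ0−h0·(2M0+M1)/6=24/11
seg 1: a=3, c=M1/2=-3/11, d=(M2−M1)/(6·2)=-35/88, b=Δ1−h1·(2M1+M2)/6=18/11
seg 2: a=2, c=M2/2=-117/44, d=(M3−M2)/(6·1)=39/44, b=Δ2−h2·(2M2+M3)/6=-93/22
t_q=1/2 → seg 0, τ=1/2; S=-1+24/11·τ+0·τ²+-1/22·τ³=15/176

  seg 0: a=-1 b=24/11 c=0 d=-1/22
  seg 1: a=3 b=18/11 c=-3/11 d=-35/88
  seg 2: a=2 b=-93/22 c=-117/44 d=39/44
S(1/2) = 15/176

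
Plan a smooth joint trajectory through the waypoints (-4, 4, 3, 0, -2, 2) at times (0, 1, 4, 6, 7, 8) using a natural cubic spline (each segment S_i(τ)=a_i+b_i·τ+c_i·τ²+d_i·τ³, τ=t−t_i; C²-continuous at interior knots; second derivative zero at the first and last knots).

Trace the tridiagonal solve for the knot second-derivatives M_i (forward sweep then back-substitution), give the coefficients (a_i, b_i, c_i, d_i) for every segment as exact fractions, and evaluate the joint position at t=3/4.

Δ: Δ0=8, Δ1=-1/3, Δ2=-3/2, Δ3=-2, Δ4=4
row 1: diag=8, rhs=-50; c'=3/8, d'=-25/4
row 2: denom=10−3·3/8=71/8; d'=(-7−3·-25/4)/(71/8)=94/71
row 3: denom=6−2·16/71=394/71; d'=(-3−2·94/71)/(394/71)=-401/394
row 4: denom=4−1·71/394=1505/394; d'=(36−1·-401/394)/(1505/394)=2917/301
back: M4=2917/301
back: M3=-401/394−71/394·2917/301=-832/301
back: M2=94/71−16/71·-832/301=586/301
back: M1=-25/4−3/8·586/301=-2101/301
M: M0=0, M1=-2101/301, M2=586/301, M3=-832/301, M4=2917/301, M5=0
seg 0: a=-4, c=M0/2=0, d=(M1−M0)/(6·1)=-2101/1806, b=Δ0−h0·(2M0+M1)/6=16549/1806
seg 1: a=4, c=M1/2=-2101/602, d=(M2−M1)/(6·3)=2687/5418, b=Δ1−h1·(2M1+M2)/6=5123/903
seg 2: a=3, c=M2/2=293/301, d=(M3−M2)/(6·2)=-709/1806, b=Δ2−h2·(2M2+M3)/6=-3389/1806
seg 3: a=0, c=M3/2=-416/301, d=(M4−M3)/(6·1)=3749/1806, b=Δ3−h3·(2M3+M4)/6=-695/258
seg 4: a=-2, c=M4/2=2917/602, d=(M5−M4)/(6·1)=-2917/1806, b=Δ4−h4·(2M4+M5)/6=695/903
t_q=3/4 → seg 0, τ=3/4; S=-4+16549/1806·τ+0·τ²+-2101/1806·τ³=13109/5504

  seg 0: a=-4 b=16549/1806 c=0 d=-2101/1806
  seg 1: a=4 b=5123/903 c=-2101/602 d=2687/5418
  seg 2: a=3 b=-3389/1806 c=293/301 d=-709/1806
  seg 3: a=0 b=-695/258 c=-416/301 d=3749/1806
  seg 4: a=-2 b=695/903 c=2917/602 d=-2917/1806
S(3/4) = 13109/5504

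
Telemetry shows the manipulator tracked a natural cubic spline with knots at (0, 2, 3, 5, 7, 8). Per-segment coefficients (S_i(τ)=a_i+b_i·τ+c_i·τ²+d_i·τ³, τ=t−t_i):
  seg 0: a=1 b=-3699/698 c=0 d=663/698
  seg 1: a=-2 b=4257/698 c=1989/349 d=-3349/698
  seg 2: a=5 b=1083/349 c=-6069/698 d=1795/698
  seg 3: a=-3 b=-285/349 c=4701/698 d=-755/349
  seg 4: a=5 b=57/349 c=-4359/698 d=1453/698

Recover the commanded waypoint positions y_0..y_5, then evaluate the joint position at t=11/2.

y_0 = S_0(0) = a_0 = 1
y_1 = S_1(0) = a_1 = -2
y_2 = S_2(0) = a_2 = 5
y_3 = S_3(0) = a_3 = -3
y_4 = S_4(0) = a_4 = 5
y_5 = S_4(1) = 1
t_q=11/2 is in segment 3 (τ=1/2); S_3(τ)=-2785/1396

y_0=1 y_1=-2 y_2=5 y_3=-3 y_4=5 y_5=1
S(11/2) = -2785/1396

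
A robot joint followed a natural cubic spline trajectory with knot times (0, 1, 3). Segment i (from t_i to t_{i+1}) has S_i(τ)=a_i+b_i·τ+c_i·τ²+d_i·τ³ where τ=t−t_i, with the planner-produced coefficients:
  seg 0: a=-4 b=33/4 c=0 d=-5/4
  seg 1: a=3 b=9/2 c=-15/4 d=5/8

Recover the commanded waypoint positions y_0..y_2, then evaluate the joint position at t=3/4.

y_0 = S_0(0) = a_0 = -4
y_1 = S_1(0) = a_1 = 3
y_2 = S_1(2) = 2
t_q=3/4 is in segment 0 (τ=3/4); S_0(τ)=425/256

y_0=-4 y_1=3 y_2=2
S(3/4) = 425/256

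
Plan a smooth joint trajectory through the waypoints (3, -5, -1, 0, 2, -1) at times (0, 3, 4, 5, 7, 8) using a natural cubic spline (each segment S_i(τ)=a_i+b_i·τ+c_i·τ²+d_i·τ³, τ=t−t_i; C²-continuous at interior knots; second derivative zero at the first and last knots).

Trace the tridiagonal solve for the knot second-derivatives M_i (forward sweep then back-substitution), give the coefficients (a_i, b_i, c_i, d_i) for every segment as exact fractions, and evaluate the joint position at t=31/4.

Δ: Δ0=-8/3, Δ1=4, Δ2=1, Δ3=1, Δ4=-3
row 1: diag=8, rhs=40; c'=1/8, d'=5
row 2: denom=4−1·1/8=31/8; d'=(-18−1·5)/(31/8)=-184/31
row 3: denom=6−1·8/31=178/31; d'=(0−1·-184/31)/(178/31)=92/89
row 4: denom=6−2·31/89=472/89; d'=(-24−2·92/89)/(472/89)=-290/59
back: M4=-290/59
back: M3=92/89−31/89·-290/59=162/59
back: M2=-184/31−8/31·162/59=-392/59
back: M1=5−1/8·-392/59=344/59
M: M0=0, M1=344/59, M2=-392/59, M3=162/59, M4=-290/59, M5=0
seg 0: a=3, c=M0/2=0, d=(M1−M0)/(6·3)=172/531, b=Δ0−h0·(2M0+M1)/6=-988/177
seg 1: a=-5, c=M1/2=172/59, d=(M2−M1)/(6·1)=-368/177, b=Δ1−h1·(2M1+M2)/6=560/177
seg 2: a=-1, c=M2/2=-196/59, d=(M3−M2)/(6·1)=277/177, b=Δ2−h2·(2M2+M3)/6=488/177
seg 3: a=0, c=M3/2=81/59, d=(M4−M3)/(6·2)=-113/177, b=Δ3−h3·(2M3+M4)/6=143/177
seg 4: a=2, c=M4/2=-145/59, d=(M5−M4)/(6·1)=145/177, b=Δ4−h4·(2M4+M5)/6=-241/177
t_q=31/4 → seg 4, τ=3/4; S=2+-241/177·τ+-145/59·τ²+145/177·τ³=-219/3776

  seg 0: a=3 b=-988/177 c=0 d=172/531
  seg 1: a=-5 b=560/177 c=172/59 d=-368/177
  seg 2: a=-1 b=488/177 c=-196/59 d=277/177
  seg 3: a=0 b=143/177 c=81/59 d=-113/177
  seg 4: a=2 b=-241/177 c=-145/59 d=145/177
S(31/4) = -219/3776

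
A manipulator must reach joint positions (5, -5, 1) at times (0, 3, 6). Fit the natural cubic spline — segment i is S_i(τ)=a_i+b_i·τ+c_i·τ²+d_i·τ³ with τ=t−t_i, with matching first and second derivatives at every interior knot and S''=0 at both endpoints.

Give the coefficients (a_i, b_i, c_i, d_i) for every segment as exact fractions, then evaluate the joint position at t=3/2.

  seg 0: a=5 b=-14/3 c=0 d=4/27
  seg 1: a=-5 b=-2/3 c=4/3 d=-4/27
S(3/2) = -3/2

Δ: Δ0=-10/3, Δ1=2
row 1: diag=12, rhs=32; c'=1/4, d'=8/3
back: M1=8/3
M: M0=0, M1=8/3, M2=0
seg 0: a=5, c=M0/2=0, d=(M1−M0)/(6·3)=4/27, b=Δ0−h0·(2M0+M1)/6=-14/3
seg 1: a=-5, c=M1/2=4/3, d=(M2−M1)/(6·3)=-4/27, b=Δ1−h1·(2M1+M2)/6=-2/3
t_q=3/2 → seg 0, τ=3/2; S=5+-14/3·τ+0·τ²+4/27·τ³=-3/2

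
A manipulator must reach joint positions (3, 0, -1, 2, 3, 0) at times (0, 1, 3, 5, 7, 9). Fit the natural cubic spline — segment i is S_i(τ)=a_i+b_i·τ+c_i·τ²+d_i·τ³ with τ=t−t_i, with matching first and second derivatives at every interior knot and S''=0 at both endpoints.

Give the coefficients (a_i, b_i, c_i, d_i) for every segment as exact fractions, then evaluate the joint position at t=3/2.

Δ: Δ0=-3, Δ1=-1/2, Δ2=3/2, Δ3=1/2, Δ4=-3/2
row 1: diag=6, rhs=15; c'=1/3, d'=5/2
row 2: denom=8−2·1/3=22/3; d'=(12−2·5/2)/(22/3)=21/22
row 3: denom=8−2·3/11=82/11; d'=(-6−2·21/22)/(82/11)=-87/82
row 4: denom=8−2·11/41=306/41; d'=(-12−2·-87/82)/(306/41)=-45/34
back: M4=-45/34
back: M3=-87/82−11/41·-45/34=-12/17
back: M2=21/22−3/11·-12/17=39/34
back: M1=5/2−1/3·39/34=36/17
M: M0=0, M1=36/17, M2=39/34, M3=-12/17, M4=-45/34, M5=0
seg 0: a=3, c=M0/2=0, d=(M1−M0)/(6·1)=6/17, b=Δ0−h0·(2M0+M1)/6=-57/17
seg 1: a=0, c=M1/2=18/17, d=(M2−M1)/(6·2)=-11/136, b=Δ1−h1·(2M1+M2)/6=-39/17
seg 2: a=-1, c=M2/2=39/68, d=(M3−M2)/(6·2)=-21/136, b=Δ2−h2·(2M2+M3)/6=33/34
seg 3: a=2, c=M3/2=-6/17, d=(M4−M3)/(6·2)=-7/136, b=Δ3−h3·(2M3+M4)/6=24/17
seg 4: a=3, c=M4/2=-45/68, d=(M5−M4)/(6·2)=15/136, b=Δ4−h4·(2M4+M5)/6=-21/34
t_q=3/2 → seg 1, τ=1/2; S=0+-39/17·τ+18/17·τ²+-11/136·τ³=-971/1088

  seg 0: a=3 b=-57/17 c=0 d=6/17
  seg 1: a=0 b=-39/17 c=18/17 d=-11/136
  seg 2: a=-1 b=33/34 c=39/68 d=-21/136
  seg 3: a=2 b=24/17 c=-6/17 d=-7/136
  seg 4: a=3 b=-21/34 c=-45/68 d=15/136
S(3/2) = -971/1088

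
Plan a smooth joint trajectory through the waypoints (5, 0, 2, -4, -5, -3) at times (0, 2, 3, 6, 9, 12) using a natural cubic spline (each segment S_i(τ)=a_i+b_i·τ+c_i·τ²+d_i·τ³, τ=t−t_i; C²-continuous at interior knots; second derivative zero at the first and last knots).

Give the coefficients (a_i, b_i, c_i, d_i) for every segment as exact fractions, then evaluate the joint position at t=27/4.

Δ: Δ0=-5/2, Δ1=2, Δ2=-2, Δ3=-1/3, Δ4=2/3
row 1: diag=6, rhs=27; c'=1/6, d'=9/2
row 2: denom=8−1·1/6=47/6; d'=(-24−1·9/2)/(47/6)=-171/47
row 3: denom=12−3·18/47=510/47; d'=(10−3·-171/47)/(510/47)=983/510
row 4: denom=12−3·47/170=1899/170; d'=(6−3·983/510)/(1899/170)=37/1899
back: M4=37/1899
back: M3=983/510−47/170·37/1899=3650/1899
back: M2=-171/47−18/47·3650/1899=-923/211
back: M1=9/2−1/6·-923/211=3310/633
M: M0=0, M1=3310/633, M2=-923/211, M3=3650/1899, M4=37/1899, M5=0
seg 0: a=5, c=M0/2=0, d=(M1−M0)/(6·2)=1655/3798, b=Δ0−h0·(2M0+M1)/6=-16115/3798
seg 1: a=0, c=M1/2=1655/633, d=(M2−M1)/(6·1)=-6079/3798, b=Δ1−h1·(2M1+M2)/6=3745/3798
seg 2: a=2, c=M2/2=-923/422, d=(M3−M2)/(6·3)=11957/34182, b=Δ2−h2·(2M2+M3)/6=2684/1899
seg 3: a=-4, c=M3/2=1825/1899, d=(M4−M3)/(6·3)=-3613/34182, b=Δ3−h3·(2M3+M4)/6=-8603/3798
seg 4: a=-5, c=M4/2=37/3798, d=(M5−M4)/(6·3)=-37/34182, b=Δ4−h4·(2M4+M5)/6=1229/1899
t_q=27/4 → seg 3, τ=3/4; S=-4+-8603/3798·τ+1825/1899·τ²+-3613/34182·τ³=-140519/27008

  seg 0: a=5 b=-16115/3798 c=0 d=1655/3798
  seg 1: a=0 b=3745/3798 c=1655/633 d=-6079/3798
  seg 2: a=2 b=2684/1899 c=-923/422 d=11957/34182
  seg 3: a=-4 b=-8603/3798 c=1825/1899 d=-3613/34182
  seg 4: a=-5 b=1229/1899 c=37/3798 d=-37/34182
S(27/4) = -140519/27008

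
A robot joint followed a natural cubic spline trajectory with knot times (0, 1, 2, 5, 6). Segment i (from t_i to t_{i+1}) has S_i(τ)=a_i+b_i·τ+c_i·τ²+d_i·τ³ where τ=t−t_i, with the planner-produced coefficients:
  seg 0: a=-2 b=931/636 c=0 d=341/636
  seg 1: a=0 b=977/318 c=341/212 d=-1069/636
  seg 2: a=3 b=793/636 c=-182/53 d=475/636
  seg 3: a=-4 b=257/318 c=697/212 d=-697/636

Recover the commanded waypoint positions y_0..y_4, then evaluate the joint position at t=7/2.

y_0 = S_0(0) = a_0 = -2
y_1 = S_1(0) = a_1 = 0
y_2 = S_2(0) = a_2 = 3
y_3 = S_3(0) = a_3 = -4
y_4 = S_3(1) = -1
t_q=7/2 is in segment 2 (τ=3/2); S_2(τ)=-569/1696

y_0=-2 y_1=0 y_2=3 y_3=-4 y_4=-1
S(7/2) = -569/1696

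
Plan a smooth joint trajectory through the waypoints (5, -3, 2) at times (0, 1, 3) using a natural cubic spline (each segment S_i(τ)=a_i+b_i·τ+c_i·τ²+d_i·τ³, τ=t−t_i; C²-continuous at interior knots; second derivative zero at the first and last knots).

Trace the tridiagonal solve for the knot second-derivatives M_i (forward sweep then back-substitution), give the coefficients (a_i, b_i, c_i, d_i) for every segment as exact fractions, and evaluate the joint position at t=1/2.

Δ: Δ0=-8, Δ1=5/2
row 1: diag=6, rhs=63; c'=1/3, d'=21/2
back: M1=21/2
M: M0=0, M1=21/2, M2=0
seg 0: a=5, c=M0/2=0, d=(M1−M0)/(6·1)=7/4, b=Δ0−h0·(2M0+M1)/6=-39/4
seg 1: a=-3, c=M1/2=21/4, d=(M2−M1)/(6·2)=-7/8, b=Δ1−h1·(2M1+M2)/6=-9/2
t_q=1/2 → seg 0, τ=1/2; S=5+-39/4·τ+0·τ²+7/4·τ³=11/32

  seg 0: a=5 b=-39/4 c=0 d=7/4
  seg 1: a=-3 b=-9/2 c=21/4 d=-7/8
S(1/2) = 11/32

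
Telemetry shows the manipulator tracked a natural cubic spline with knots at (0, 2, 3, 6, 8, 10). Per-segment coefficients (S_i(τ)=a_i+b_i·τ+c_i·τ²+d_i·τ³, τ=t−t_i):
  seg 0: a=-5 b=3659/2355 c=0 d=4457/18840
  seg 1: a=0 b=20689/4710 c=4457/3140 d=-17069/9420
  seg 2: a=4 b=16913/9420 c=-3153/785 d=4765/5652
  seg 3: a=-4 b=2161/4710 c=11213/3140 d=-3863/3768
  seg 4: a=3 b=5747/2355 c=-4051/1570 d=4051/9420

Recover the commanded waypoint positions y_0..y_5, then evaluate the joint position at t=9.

y_0 = S_0(0) = a_0 = -5
y_1 = S_1(0) = a_1 = 0
y_2 = S_2(0) = a_2 = 4
y_3 = S_3(0) = a_3 = -4
y_4 = S_4(0) = a_4 = 3
y_5 = S_4(2) = 1
t_q=9 is in segment 4 (τ=1); S_4(τ)=10331/3140

y_0=-5 y_1=0 y_2=4 y_3=-4 y_4=3 y_5=1
S(9) = 10331/3140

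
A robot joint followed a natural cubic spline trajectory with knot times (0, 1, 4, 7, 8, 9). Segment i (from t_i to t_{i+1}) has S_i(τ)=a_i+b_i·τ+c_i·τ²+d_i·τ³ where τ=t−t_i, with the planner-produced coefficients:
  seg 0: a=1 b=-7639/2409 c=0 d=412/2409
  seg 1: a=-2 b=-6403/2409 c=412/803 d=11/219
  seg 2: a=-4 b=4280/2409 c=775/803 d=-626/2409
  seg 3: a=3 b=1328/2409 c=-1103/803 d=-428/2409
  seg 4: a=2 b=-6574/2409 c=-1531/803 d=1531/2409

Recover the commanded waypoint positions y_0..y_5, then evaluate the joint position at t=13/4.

y_0 = S_0(0) = a_0 = 1
y_1 = S_1(0) = a_1 = -2
y_2 = S_2(0) = a_2 = -4
y_3 = S_3(0) = a_3 = 3
y_4 = S_4(0) = a_4 = 2
y_5 = S_4(1) = -2
t_q=13/4 is in segment 1 (τ=9/4); S_1(τ)=-247237/51392

y_0=1 y_1=-2 y_2=-4 y_3=3 y_4=2 y_5=-2
S(13/4) = -247237/51392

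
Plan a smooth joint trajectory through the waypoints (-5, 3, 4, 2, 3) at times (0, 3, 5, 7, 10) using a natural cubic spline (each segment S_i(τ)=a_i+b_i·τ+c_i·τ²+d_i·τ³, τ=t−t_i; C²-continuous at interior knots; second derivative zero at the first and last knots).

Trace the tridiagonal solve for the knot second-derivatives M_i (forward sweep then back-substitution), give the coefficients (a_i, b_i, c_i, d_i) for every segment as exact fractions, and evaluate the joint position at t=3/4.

Δ: Δ0=8/3, Δ1=1/2, Δ2=-1, Δ3=1/3
row 1: diag=10, rhs=-13; c'=1/5, d'=-13/10
row 2: denom=8−2·1/5=38/5; d'=(-9−2·-13/10)/(38/5)=-16/19
row 3: denom=10−2·5/19=180/19; d'=(8−2·-16/19)/(180/19)=46/45
back: M3=46/45
back: M2=-16/19−5/19·46/45=-10/9
back: M1=-13/10−1/5·-10/9=-97/90
M: M0=0, M1=-97/90, M2=-10/9, M3=46/45, M4=0
seg 0: a=-5, c=M0/2=0, d=(M1−M0)/(6·3)=-97/1620, b=Δ0−h0·(2M0+M1)/6=577/180
seg 1: a=3, c=M1/2=-97/180, d=(M2−M1)/(6·2)=-1/360, b=Δ1−h1·(2M1+M2)/6=143/90
seg 2: a=4, c=M2/2=-5/9, d=(M3−M2)/(6·2)=8/45, b=Δ2−h2·(2M2+M3)/6=-3/5
seg 3: a=2, c=M3/2=23/45, d=(M4−M3)/(6·3)=-23/405, b=Δ3−h3·(2M3+M4)/6=-31/45
t_q=3/4 → seg 0, τ=3/4; S=-5+577/180·τ+0·τ²+-97/1620·τ³=-671/256

  seg 0: a=-5 b=577/180 c=0 d=-97/1620
  seg 1: a=3 b=143/90 c=-97/180 d=-1/360
  seg 2: a=4 b=-3/5 c=-5/9 d=8/45
  seg 3: a=2 b=-31/45 c=23/45 d=-23/405
S(3/4) = -671/256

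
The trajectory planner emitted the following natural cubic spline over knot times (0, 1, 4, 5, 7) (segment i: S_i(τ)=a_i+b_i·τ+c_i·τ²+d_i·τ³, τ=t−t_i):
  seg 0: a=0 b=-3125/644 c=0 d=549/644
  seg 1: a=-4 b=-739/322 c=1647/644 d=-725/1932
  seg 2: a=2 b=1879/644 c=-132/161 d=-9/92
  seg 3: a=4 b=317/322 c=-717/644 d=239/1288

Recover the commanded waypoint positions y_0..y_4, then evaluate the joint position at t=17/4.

y_0=0 y_1=-4 y_2=2 y_3=4 y_4=3
S(17/4) = 110321/41216

y_0 = S_0(0) = a_0 = 0
y_1 = S_1(0) = a_1 = -4
y_2 = S_2(0) = a_2 = 2
y_3 = S_3(0) = a_3 = 4
y_4 = S_3(2) = 3
t_q=17/4 is in segment 2 (τ=1/4); S_2(τ)=110321/41216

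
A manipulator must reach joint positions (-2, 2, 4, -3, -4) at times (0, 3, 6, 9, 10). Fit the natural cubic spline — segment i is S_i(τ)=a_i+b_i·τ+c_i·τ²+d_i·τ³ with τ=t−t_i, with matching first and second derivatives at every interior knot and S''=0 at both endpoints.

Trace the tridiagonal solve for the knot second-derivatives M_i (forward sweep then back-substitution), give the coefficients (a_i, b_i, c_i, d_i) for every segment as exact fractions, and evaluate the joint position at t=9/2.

  seg 0: a=-2 b=203/162 c=0 d=13/1458
  seg 1: a=2 b=121/81 c=13/162 d=-173/1458
  seg 2: a=4 b=-199/162 c=-80/81 d=301/1458
  seg 3: a=-3 b=-128/81 c=47/54 d=-47/162
S(9/2) = 193/48

Δ: Δ0=4/3, Δ1=2/3, Δ2=-7/3, Δ3=-1
row 1: diag=12, rhs=-4; c'=1/4, d'=-1/3
row 2: denom=12−3·1/4=45/4; d'=(-18−3·-1/3)/(45/4)=-68/45
row 3: denom=8−3·4/15=36/5; d'=(8−3·-68/45)/(36/5)=47/27
back: M3=47/27
back: M2=-68/45−4/15·47/27=-160/81
back: M1=-1/3−1/4·-160/81=13/81
M: M0=0, M1=13/81, M2=-160/81, M3=47/27, M4=0
seg 0: a=-2, c=M0/2=0, d=(M1−M0)/(6·3)=13/1458, b=Δ0−h0·(2M0+M1)/6=203/162
seg 1: a=2, c=M1/2=13/162, d=(M2−M1)/(6·3)=-173/1458, b=Δ1−h1·(2M1+M2)/6=121/81
seg 2: a=4, c=M2/2=-80/81, d=(M3−M2)/(6·3)=301/1458, b=Δ2−h2·(2M2+M3)/6=-199/162
seg 3: a=-3, c=M3/2=47/54, d=(M4−M3)/(6·1)=-47/162, b=Δ3−h3·(2M3+M4)/6=-128/81
t_q=9/2 → seg 1, τ=3/2; S=2+121/81·τ+13/162·τ²+-173/1458·τ³=193/48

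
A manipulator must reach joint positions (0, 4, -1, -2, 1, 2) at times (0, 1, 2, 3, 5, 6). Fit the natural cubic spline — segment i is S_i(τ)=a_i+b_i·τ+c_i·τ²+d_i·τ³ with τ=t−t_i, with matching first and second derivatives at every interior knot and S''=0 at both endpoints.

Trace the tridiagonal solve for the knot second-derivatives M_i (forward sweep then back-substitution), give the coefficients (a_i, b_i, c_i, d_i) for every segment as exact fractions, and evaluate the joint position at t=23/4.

Δ: Δ0=4, Δ1=-5, Δ2=-1, Δ3=3/2, Δ4=1
row 1: diag=4, rhs=-54; c'=1/4, d'=-27/2
row 2: denom=4−1·1/4=15/4; d'=(24−1·-27/2)/(15/4)=10
row 3: denom=6−1·4/15=86/15; d'=(15−1·10)/(86/15)=75/86
row 4: denom=6−2·15/43=228/43; d'=(-3−2·75/86)/(228/43)=-17/19
back: M4=-17/19
back: M3=75/86−15/43·-17/19=45/38
back: M2=10−4/15·45/38=184/19
back: M1=-27/2−1/4·184/19=-605/38
M: M0=0, M1=-605/38, M2=184/19, M3=45/38, M4=-17/19, M5=0
seg 0: a=0, c=M0/2=0, d=(M1−M0)/(6·1)=-605/228, b=Δ0−h0·(2M0+M1)/6=1517/228
seg 1: a=4, c=M1/2=-605/76, d=(M2−M1)/(6·1)=973/228, b=Δ1−h1·(2M1+M2)/6=-149/114
seg 2: a=-1, c=M2/2=92/19, d=(M3−M2)/(6·1)=-17/12, b=Δ2−h2·(2M2+M3)/6=-1009/228
seg 3: a=-2, c=M3/2=45/76, d=(M4−M3)/(6·2)=-79/456, b=Δ3−h3·(2M3+M4)/6=115/114
seg 4: a=1, c=M4/2=-17/38, d=(M5−M4)/(6·1)=17/114, b=Δ4−h4·(2M4+M5)/6=74/57
t_q=23/4 → seg 4, τ=3/4; S=1+74/57·τ+-17/38·τ²+17/114·τ³=4341/2432

  seg 0: a=0 b=1517/228 c=0 d=-605/228
  seg 1: a=4 b=-149/114 c=-605/76 d=973/228
  seg 2: a=-1 b=-1009/228 c=92/19 d=-17/12
  seg 3: a=-2 b=115/114 c=45/76 d=-79/456
  seg 4: a=1 b=74/57 c=-17/38 d=17/114
S(23/4) = 4341/2432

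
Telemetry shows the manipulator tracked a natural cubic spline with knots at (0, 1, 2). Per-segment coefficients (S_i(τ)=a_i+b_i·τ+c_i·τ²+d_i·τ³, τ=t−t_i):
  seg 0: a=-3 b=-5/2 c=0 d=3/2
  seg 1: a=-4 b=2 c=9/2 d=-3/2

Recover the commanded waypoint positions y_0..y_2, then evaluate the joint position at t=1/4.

y_0=-3 y_1=-4 y_2=1
S(1/4) = -461/128

y_0 = S_0(0) = a_0 = -3
y_1 = S_1(0) = a_1 = -4
y_2 = S_1(1) = 1
t_q=1/4 is in segment 0 (τ=1/4); S_0(τ)=-461/128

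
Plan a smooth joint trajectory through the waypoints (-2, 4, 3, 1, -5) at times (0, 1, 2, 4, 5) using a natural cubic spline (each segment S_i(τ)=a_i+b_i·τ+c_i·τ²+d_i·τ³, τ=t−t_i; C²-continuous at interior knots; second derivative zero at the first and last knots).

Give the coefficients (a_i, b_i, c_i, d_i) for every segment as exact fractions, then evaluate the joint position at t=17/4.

  seg 0: a=-2 b=483/61 c=0 d=-117/61
  seg 1: a=4 b=132/61 c=-351/61 d=158/61
  seg 2: a=3 b=-96/61 c=123/61 d=-211/244
  seg 3: a=1 b=-237/61 c=-387/122 d=129/122
S(17/4) = -1195/7808

Δ: Δ0=6, Δ1=-1, Δ2=-1, Δ3=-6
row 1: diag=4, rhs=-42; c'=1/4, d'=-21/2
row 2: denom=6−1·1/4=23/4; d'=(0−1·-21/2)/(23/4)=42/23
row 3: denom=6−2·8/23=122/23; d'=(-30−2·42/23)/(122/23)=-387/61
back: M3=-387/61
back: M2=42/23−8/23·-387/61=246/61
back: M1=-21/2−1/4·246/61=-702/61
M: M0=0, M1=-702/61, M2=246/61, M3=-387/61, M4=0
seg 0: a=-2, c=M0/2=0, d=(M1−M0)/(6·1)=-117/61, b=Δ0−h0·(2M0+M1)/6=483/61
seg 1: a=4, c=M1/2=-351/61, d=(M2−M1)/(6·1)=158/61, b=Δ1−h1·(2M1+M2)/6=132/61
seg 2: a=3, c=M2/2=123/61, d=(M3−M2)/(6·2)=-211/244, b=Δ2−h2·(2M2+M3)/6=-96/61
seg 3: a=1, c=M3/2=-387/122, d=(M4−M3)/(6·1)=129/122, b=Δ3−h3·(2M3+M4)/6=-237/61
t_q=17/4 → seg 3, τ=1/4; S=1+-237/61·τ+-387/122·τ²+129/122·τ³=-1195/7808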